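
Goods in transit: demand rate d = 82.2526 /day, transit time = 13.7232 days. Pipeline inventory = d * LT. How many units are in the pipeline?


Pipeline = 82.2526 * 13.7232 = 1128.7689

1128.7689 units


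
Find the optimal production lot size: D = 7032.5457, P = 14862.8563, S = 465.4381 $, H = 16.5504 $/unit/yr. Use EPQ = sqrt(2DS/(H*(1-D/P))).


1 - D/P = 1 - 0.4732 = 0.5268
H*(1-D/P) = 8.7194
2DS = 6546429.4175
EPQ = sqrt(750791.3922) = 866.4822

866.4822 units


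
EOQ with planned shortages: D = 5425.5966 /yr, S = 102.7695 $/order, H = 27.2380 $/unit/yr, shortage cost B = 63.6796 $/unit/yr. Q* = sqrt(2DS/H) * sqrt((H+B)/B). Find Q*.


sqrt(2DS/H) = 202.3407
sqrt((H+B)/B) = 1.1949
Q* = 202.3407 * 1.1949 = 241.7726

241.7726 units


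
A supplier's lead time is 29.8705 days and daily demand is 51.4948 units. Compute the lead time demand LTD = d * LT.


LTD = 51.4948 * 29.8705 = 1538.1754

1538.1754 units


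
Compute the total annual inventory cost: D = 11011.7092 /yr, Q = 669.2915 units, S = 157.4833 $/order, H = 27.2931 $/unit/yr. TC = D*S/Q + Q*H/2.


Ordering cost = D*S/Q = 2591.0389
Holding cost = Q*H/2 = 9133.5199
TC = 2591.0389 + 9133.5199 = 11724.5588

11724.5588 $/yr


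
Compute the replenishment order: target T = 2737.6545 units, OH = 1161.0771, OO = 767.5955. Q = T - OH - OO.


Inventory position = OH + OO = 1161.0771 + 767.5955 = 1928.6726
Q = 2737.6545 - 1928.6726 = 808.9819

808.9819 units


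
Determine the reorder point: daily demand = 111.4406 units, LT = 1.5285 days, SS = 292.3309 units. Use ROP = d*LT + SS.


d*LT = 111.4406 * 1.5285 = 170.3370
ROP = 170.3370 + 292.3309 = 462.6679

462.6679 units


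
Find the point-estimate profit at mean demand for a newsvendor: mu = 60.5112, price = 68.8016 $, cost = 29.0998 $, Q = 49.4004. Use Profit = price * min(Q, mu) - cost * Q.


Sales at mu = min(49.4004, 60.5112) = 49.4004
Revenue = 68.8016 * 49.4004 = 3398.8266
Total cost = 29.0998 * 49.4004 = 1437.5418
Profit = 3398.8266 - 1437.5418 = 1961.2848

1961.2848 $


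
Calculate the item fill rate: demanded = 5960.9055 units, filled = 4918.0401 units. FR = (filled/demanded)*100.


FR = 4918.0401 / 5960.9055 * 100 = 82.5049

82.5049%


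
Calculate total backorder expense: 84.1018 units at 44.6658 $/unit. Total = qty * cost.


Total = 84.1018 * 44.6658 = 3756.4742

3756.4742 $


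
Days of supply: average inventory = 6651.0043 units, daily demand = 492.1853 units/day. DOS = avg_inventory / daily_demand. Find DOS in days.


DOS = 6651.0043 / 492.1853 = 13.5132

13.5132 days


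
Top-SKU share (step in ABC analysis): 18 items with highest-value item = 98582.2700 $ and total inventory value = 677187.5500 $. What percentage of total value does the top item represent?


Top item = 98582.2700
Total = 677187.5500
Percentage = 98582.2700 / 677187.5500 * 100 = 14.5576

14.5576%


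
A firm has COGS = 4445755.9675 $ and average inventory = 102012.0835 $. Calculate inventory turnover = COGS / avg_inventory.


Turnover = 4445755.9675 / 102012.0835 = 43.5807

43.5807


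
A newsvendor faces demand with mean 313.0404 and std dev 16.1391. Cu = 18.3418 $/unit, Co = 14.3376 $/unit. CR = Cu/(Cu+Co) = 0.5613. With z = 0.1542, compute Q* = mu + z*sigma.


CR = Cu/(Cu+Co) = 18.3418/(18.3418+14.3376) = 0.5613
z = 0.1542
Q* = 313.0404 + 0.1542 * 16.1391 = 315.5290

315.5290 units


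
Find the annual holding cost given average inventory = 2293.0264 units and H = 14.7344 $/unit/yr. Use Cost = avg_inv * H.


Cost = 2293.0264 * 14.7344 = 33786.3682

33786.3682 $/yr


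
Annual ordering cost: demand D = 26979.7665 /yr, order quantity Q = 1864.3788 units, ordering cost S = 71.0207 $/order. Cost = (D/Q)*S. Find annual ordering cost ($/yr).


Number of orders = D/Q = 14.4712
Cost = 14.4712 * 71.0207 = 1027.7535

1027.7535 $/yr


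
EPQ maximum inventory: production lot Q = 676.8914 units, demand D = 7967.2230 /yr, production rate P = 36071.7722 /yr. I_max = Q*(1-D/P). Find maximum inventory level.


D/P = 0.2209
1 - D/P = 0.7791
I_max = 676.8914 * 0.7791 = 527.3854

527.3854 units


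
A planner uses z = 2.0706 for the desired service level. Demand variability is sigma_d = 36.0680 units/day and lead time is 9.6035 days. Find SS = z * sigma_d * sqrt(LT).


sqrt(LT) = sqrt(9.6035) = 3.0990
SS = 2.0706 * 36.0680 * 3.0990 = 231.4371

231.4371 units


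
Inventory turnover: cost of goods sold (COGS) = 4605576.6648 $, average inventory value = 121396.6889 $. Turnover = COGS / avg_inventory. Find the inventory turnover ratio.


Turnover = 4605576.6648 / 121396.6889 = 37.9382

37.9382


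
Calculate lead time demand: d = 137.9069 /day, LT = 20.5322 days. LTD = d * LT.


LTD = 137.9069 * 20.5322 = 2831.5321

2831.5321 units


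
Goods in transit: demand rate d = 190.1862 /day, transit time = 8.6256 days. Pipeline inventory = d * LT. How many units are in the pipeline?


Pipeline = 190.1862 * 8.6256 = 1640.4701

1640.4701 units


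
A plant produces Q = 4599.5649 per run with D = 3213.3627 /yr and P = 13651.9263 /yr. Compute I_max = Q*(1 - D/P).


D/P = 0.2354
1 - D/P = 0.7646
I_max = 4599.5649 * 0.7646 = 3516.9287

3516.9287 units


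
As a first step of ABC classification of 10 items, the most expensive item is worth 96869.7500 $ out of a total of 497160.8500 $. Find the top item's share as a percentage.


Top item = 96869.7500
Total = 497160.8500
Percentage = 96869.7500 / 497160.8500 * 100 = 19.4846

19.4846%


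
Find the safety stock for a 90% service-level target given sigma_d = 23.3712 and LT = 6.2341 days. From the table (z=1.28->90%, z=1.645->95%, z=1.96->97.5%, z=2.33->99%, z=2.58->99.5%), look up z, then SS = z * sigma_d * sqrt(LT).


From the table, SL = 90% corresponds to z = 1.28
sqrt(LT) = sqrt(6.2341) = 2.4968
SS = 1.28 * 23.3712 * 2.4968 = 74.6926

74.6926 units


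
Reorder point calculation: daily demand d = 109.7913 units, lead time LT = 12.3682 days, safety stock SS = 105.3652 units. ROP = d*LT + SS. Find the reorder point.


d*LT = 109.7913 * 12.3682 = 1357.9208
ROP = 1357.9208 + 105.3652 = 1463.2860

1463.2860 units


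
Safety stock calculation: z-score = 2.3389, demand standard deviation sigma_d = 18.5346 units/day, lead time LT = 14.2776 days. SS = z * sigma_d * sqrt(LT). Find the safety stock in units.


sqrt(LT) = sqrt(14.2776) = 3.7786
SS = 2.3389 * 18.5346 * 3.7786 = 163.8032

163.8032 units


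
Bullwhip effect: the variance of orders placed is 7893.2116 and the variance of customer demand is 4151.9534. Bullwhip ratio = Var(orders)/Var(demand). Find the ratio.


BW = 7893.2116 / 4151.9534 = 1.9011

1.9011


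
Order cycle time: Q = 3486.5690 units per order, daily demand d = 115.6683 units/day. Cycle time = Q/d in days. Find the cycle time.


Cycle = 3486.5690 / 115.6683 = 30.1428

30.1428 days


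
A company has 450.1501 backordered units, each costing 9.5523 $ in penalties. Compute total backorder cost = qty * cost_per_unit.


Total = 450.1501 * 9.5523 = 4299.9688

4299.9688 $


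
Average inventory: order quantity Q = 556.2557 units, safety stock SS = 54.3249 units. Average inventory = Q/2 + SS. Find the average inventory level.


Q/2 = 278.1279
Avg = 278.1279 + 54.3249 = 332.4528

332.4528 units


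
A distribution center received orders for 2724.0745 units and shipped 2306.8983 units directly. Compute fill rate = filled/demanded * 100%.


FR = 2306.8983 / 2724.0745 * 100 = 84.6856

84.6856%


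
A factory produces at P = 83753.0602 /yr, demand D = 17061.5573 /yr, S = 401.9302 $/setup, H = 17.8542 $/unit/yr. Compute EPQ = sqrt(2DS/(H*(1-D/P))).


1 - D/P = 1 - 0.2037 = 0.7963
H*(1-D/P) = 14.2171
2DS = 13715110.2758
EPQ = sqrt(964692.9141) = 982.1878

982.1878 units


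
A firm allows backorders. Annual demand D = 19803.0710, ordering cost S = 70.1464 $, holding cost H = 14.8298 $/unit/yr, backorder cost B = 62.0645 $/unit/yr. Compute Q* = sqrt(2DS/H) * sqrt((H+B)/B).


sqrt(2DS/H) = 432.8290
sqrt((H+B)/B) = 1.1131
Q* = 432.8290 * 1.1131 = 481.7722

481.7722 units


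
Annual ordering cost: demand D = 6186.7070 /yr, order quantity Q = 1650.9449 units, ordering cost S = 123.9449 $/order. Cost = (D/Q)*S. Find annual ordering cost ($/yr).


Number of orders = D/Q = 3.7474
Cost = 3.7474 * 123.9449 = 464.4678

464.4678 $/yr


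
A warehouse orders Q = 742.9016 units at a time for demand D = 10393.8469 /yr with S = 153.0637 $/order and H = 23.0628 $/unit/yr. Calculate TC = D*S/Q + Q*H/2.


Ordering cost = D*S/Q = 2141.4958
Holding cost = Q*H/2 = 8566.6955
TC = 2141.4958 + 8566.6955 = 10708.1913

10708.1913 $/yr


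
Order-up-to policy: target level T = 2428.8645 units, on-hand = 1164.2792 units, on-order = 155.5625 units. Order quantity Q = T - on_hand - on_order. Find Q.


Inventory position = OH + OO = 1164.2792 + 155.5625 = 1319.8417
Q = 2428.8645 - 1319.8417 = 1109.0228

1109.0228 units


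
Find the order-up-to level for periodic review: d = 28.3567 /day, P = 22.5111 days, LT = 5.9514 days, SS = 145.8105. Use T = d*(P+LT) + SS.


P + LT = 28.4625
d*(P+LT) = 28.3567 * 28.4625 = 807.1026
T = 807.1026 + 145.8105 = 952.9131

952.9131 units


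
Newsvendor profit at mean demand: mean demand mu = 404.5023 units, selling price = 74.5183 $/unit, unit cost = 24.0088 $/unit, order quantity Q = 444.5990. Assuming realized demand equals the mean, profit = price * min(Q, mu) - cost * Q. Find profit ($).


Sales at mu = min(444.5990, 404.5023) = 404.5023
Revenue = 74.5183 * 404.5023 = 30142.8237
Total cost = 24.0088 * 444.5990 = 10674.2885
Profit = 30142.8237 - 10674.2885 = 19468.5353

19468.5353 $


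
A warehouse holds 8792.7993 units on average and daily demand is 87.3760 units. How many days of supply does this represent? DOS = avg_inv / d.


DOS = 8792.7993 / 87.3760 = 100.6317

100.6317 days


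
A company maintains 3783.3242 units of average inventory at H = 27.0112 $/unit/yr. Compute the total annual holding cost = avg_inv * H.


Cost = 3783.3242 * 27.0112 = 102192.1266

102192.1266 $/yr


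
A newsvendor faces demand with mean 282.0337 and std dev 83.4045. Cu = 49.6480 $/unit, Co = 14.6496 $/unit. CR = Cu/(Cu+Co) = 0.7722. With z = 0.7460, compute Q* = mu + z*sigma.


CR = Cu/(Cu+Co) = 49.6480/(49.6480+14.6496) = 0.7722
z = 0.7460
Q* = 282.0337 + 0.7460 * 83.4045 = 344.2535

344.2535 units


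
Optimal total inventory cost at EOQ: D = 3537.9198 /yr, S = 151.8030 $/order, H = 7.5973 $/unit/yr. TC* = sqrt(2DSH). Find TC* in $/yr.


2*D*S*H = 8160515.7979
TC* = sqrt(8160515.7979) = 2856.6617

2856.6617 $/yr


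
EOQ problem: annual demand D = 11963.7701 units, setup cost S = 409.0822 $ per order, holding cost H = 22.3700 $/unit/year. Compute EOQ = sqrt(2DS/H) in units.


2*D*S = 2 * 11963.7701 * 409.0822 = 9788330.7856
2*D*S/H = 437565.0776
EOQ = sqrt(437565.0776) = 661.4870

661.4870 units


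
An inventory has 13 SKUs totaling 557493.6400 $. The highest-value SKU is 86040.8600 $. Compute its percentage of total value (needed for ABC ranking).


Top item = 86040.8600
Total = 557493.6400
Percentage = 86040.8600 / 557493.6400 * 100 = 15.4335

15.4335%


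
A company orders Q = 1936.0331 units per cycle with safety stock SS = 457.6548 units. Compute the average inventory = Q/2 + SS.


Q/2 = 968.0166
Avg = 968.0166 + 457.6548 = 1425.6714

1425.6714 units


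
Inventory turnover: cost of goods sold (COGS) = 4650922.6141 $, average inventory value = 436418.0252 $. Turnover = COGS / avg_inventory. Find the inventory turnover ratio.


Turnover = 4650922.6141 / 436418.0252 = 10.6570

10.6570


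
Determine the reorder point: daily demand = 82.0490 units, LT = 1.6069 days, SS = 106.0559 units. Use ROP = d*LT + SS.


d*LT = 82.0490 * 1.6069 = 131.8445
ROP = 131.8445 + 106.0559 = 237.9004

237.9004 units


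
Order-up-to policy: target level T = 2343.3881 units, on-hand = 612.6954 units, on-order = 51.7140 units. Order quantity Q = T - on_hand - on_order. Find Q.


Inventory position = OH + OO = 612.6954 + 51.7140 = 664.4094
Q = 2343.3881 - 664.4094 = 1678.9787

1678.9787 units


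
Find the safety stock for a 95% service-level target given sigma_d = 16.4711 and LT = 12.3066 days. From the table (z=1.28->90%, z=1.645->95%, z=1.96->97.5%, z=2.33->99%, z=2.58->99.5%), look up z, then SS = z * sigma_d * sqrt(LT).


From the table, SL = 95% corresponds to z = 1.645
sqrt(LT) = sqrt(12.3066) = 3.5081
SS = 1.645 * 16.4711 * 3.5081 = 95.0512

95.0512 units


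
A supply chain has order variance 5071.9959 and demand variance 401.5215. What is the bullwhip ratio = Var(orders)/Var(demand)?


BW = 5071.9959 / 401.5215 = 12.6319

12.6319


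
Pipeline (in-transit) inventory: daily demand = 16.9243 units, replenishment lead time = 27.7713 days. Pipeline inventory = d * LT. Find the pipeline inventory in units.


Pipeline = 16.9243 * 27.7713 = 470.0098

470.0098 units


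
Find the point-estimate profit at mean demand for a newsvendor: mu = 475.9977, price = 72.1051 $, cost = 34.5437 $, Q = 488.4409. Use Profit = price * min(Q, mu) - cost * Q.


Sales at mu = min(488.4409, 475.9977) = 475.9977
Revenue = 72.1051 * 475.9977 = 34321.8618
Total cost = 34.5437 * 488.4409 = 16872.5559
Profit = 34321.8618 - 16872.5559 = 17449.3058

17449.3058 $


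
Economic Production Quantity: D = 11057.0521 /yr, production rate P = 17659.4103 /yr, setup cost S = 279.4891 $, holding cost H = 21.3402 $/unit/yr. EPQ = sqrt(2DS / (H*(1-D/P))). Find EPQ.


1 - D/P = 1 - 0.6261 = 0.3739
H*(1-D/P) = 7.9785
2DS = 6180651.0802
EPQ = sqrt(774663.0761) = 880.1495

880.1495 units


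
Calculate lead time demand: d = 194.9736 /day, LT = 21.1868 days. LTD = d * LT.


LTD = 194.9736 * 21.1868 = 4130.8667

4130.8667 units


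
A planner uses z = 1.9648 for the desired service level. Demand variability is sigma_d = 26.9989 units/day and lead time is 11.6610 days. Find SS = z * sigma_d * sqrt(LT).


sqrt(LT) = sqrt(11.6610) = 3.4148
SS = 1.9648 * 26.9989 * 3.4148 = 181.1475

181.1475 units


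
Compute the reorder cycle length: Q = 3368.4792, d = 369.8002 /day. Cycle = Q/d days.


Cycle = 3368.4792 / 369.8002 = 9.1089

9.1089 days


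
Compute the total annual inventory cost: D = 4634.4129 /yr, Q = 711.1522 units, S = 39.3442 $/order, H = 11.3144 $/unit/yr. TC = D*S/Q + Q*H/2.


Ordering cost = D*S/Q = 256.3970
Holding cost = Q*H/2 = 4023.1302
TC = 256.3970 + 4023.1302 = 4279.5272

4279.5272 $/yr


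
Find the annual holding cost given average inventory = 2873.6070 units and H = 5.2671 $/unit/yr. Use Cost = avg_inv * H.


Cost = 2873.6070 * 5.2671 = 15135.5754

15135.5754 $/yr


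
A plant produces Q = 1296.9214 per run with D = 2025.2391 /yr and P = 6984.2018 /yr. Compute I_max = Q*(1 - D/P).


D/P = 0.2900
1 - D/P = 0.7100
I_max = 1296.9214 * 0.7100 = 920.8475

920.8475 units


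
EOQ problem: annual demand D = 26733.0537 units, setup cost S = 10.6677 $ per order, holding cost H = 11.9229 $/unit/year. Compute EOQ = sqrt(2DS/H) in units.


2*D*S = 2 * 26733.0537 * 10.6677 = 570360.3939
2*D*S/H = 47837.3880
EOQ = sqrt(47837.3880) = 218.7176

218.7176 units


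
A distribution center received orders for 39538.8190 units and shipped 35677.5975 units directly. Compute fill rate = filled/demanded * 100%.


FR = 35677.5975 / 39538.8190 * 100 = 90.2344

90.2344%


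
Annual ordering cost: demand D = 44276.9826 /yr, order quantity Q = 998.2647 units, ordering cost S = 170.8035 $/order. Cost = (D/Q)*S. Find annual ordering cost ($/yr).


Number of orders = D/Q = 44.3540
Cost = 44.3540 * 170.8035 = 7575.8099

7575.8099 $/yr


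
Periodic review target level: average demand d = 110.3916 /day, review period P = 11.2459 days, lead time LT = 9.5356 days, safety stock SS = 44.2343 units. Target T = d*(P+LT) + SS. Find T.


P + LT = 20.7815
d*(P+LT) = 110.3916 * 20.7815 = 2294.1030
T = 2294.1030 + 44.2343 = 2338.3373

2338.3373 units


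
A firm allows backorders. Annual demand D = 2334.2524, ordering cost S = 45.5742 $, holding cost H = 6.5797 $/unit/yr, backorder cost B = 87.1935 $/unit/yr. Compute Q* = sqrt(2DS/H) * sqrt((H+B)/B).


sqrt(2DS/H) = 179.8231
sqrt((H+B)/B) = 1.0370
Q* = 179.8231 * 1.0370 = 186.4845

186.4845 units


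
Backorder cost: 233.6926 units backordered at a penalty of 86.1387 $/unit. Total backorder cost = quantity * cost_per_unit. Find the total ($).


Total = 233.6926 * 86.1387 = 20129.9768

20129.9768 $


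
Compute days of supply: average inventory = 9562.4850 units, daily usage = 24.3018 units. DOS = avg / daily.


DOS = 9562.4850 / 24.3018 = 393.4888

393.4888 days


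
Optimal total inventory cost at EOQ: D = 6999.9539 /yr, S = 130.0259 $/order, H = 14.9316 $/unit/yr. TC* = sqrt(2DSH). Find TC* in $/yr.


2*D*S*H = 27180747.1923
TC* = sqrt(27180747.1923) = 5213.5158

5213.5158 $/yr


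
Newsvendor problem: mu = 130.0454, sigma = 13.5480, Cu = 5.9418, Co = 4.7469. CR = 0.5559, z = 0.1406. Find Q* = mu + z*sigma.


CR = Cu/(Cu+Co) = 5.9418/(5.9418+4.7469) = 0.5559
z = 0.1406
Q* = 130.0454 + 0.1406 * 13.5480 = 131.9502

131.9502 units


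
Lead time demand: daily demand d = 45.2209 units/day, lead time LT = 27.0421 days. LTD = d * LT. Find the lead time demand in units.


LTD = 45.2209 * 27.0421 = 1222.8681

1222.8681 units


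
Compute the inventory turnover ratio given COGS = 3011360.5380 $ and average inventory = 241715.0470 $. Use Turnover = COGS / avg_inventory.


Turnover = 3011360.5380 / 241715.0470 = 12.4583

12.4583


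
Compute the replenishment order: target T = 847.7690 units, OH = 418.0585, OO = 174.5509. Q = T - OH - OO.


Inventory position = OH + OO = 418.0585 + 174.5509 = 592.6094
Q = 847.7690 - 592.6094 = 255.1596

255.1596 units


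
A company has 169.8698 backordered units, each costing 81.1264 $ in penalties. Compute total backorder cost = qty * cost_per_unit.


Total = 169.8698 * 81.1264 = 13780.9253

13780.9253 $


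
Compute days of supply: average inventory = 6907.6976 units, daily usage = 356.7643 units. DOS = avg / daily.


DOS = 6907.6976 / 356.7643 = 19.3621

19.3621 days


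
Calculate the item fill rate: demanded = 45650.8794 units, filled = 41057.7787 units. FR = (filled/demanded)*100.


FR = 41057.7787 / 45650.8794 * 100 = 89.9386

89.9386%


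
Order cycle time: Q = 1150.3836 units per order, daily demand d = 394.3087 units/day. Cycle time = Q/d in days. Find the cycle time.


Cycle = 1150.3836 / 394.3087 = 2.9175

2.9175 days


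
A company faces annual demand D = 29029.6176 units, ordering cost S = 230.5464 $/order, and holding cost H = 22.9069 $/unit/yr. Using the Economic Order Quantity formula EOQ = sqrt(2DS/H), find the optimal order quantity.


2*D*S = 2 * 29029.6176 * 230.5464 = 13385347.6621
2*D*S/H = 584336.9318
EOQ = sqrt(584336.9318) = 764.4193

764.4193 units


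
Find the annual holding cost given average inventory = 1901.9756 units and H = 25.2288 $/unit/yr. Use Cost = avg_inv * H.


Cost = 1901.9756 * 25.2288 = 47984.5620

47984.5620 $/yr


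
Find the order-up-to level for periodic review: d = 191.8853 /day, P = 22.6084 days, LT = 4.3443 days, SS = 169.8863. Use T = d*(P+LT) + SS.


P + LT = 26.9527
d*(P+LT) = 191.8853 * 26.9527 = 5171.8269
T = 5171.8269 + 169.8863 = 5341.7132

5341.7132 units


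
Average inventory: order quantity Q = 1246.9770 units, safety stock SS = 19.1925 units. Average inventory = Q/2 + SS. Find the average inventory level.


Q/2 = 623.4885
Avg = 623.4885 + 19.1925 = 642.6810

642.6810 units


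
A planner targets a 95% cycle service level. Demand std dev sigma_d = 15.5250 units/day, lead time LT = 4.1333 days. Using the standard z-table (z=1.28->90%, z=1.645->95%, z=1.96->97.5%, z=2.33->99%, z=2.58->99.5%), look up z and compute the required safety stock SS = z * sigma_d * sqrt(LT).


From the table, SL = 95% corresponds to z = 1.645
sqrt(LT) = sqrt(4.1333) = 2.0331
SS = 1.645 * 15.5250 * 2.0331 = 51.9213

51.9213 units


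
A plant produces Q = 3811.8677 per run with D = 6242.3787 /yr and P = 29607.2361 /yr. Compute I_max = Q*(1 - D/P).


D/P = 0.2108
1 - D/P = 0.7892
I_max = 3811.8677 * 0.7892 = 3008.1749

3008.1749 units


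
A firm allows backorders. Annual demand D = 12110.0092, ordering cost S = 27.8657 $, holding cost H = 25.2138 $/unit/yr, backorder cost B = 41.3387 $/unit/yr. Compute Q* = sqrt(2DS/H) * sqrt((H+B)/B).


sqrt(2DS/H) = 163.6074
sqrt((H+B)/B) = 1.2688
Q* = 163.6074 * 1.2688 = 207.5902

207.5902 units


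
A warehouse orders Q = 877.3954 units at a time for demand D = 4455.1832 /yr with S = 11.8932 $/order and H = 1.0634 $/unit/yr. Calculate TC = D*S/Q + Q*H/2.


Ordering cost = D*S/Q = 60.3905
Holding cost = Q*H/2 = 466.5111
TC = 60.3905 + 466.5111 = 526.9017

526.9017 $/yr


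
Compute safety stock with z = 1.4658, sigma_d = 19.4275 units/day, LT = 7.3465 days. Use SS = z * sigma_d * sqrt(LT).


sqrt(LT) = sqrt(7.3465) = 2.7104
SS = 1.4658 * 19.4275 * 2.7104 = 77.1848

77.1848 units


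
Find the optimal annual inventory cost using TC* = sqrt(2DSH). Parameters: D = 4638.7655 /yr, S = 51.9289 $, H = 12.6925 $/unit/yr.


2*D*S*H = 6114890.8504
TC* = sqrt(6114890.8504) = 2472.8305

2472.8305 $/yr


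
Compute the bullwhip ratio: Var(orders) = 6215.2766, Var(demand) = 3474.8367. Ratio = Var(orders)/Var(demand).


BW = 6215.2766 / 3474.8367 = 1.7887

1.7887


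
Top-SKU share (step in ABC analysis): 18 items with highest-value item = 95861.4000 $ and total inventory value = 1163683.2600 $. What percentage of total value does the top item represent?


Top item = 95861.4000
Total = 1163683.2600
Percentage = 95861.4000 / 1163683.2600 * 100 = 8.2378

8.2378%


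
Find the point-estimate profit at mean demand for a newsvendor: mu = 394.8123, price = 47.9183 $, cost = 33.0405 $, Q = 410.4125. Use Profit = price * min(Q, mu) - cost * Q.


Sales at mu = min(410.4125, 394.8123) = 394.8123
Revenue = 47.9183 * 394.8123 = 18918.7342
Total cost = 33.0405 * 410.4125 = 13560.2342
Profit = 18918.7342 - 13560.2342 = 5358.5000

5358.5000 $


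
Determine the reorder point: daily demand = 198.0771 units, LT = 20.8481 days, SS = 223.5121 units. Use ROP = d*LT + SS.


d*LT = 198.0771 * 20.8481 = 4129.5312
ROP = 4129.5312 + 223.5121 = 4353.0433

4353.0433 units


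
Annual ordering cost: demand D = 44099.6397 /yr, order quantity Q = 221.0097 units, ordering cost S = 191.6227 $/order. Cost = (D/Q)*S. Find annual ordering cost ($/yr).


Number of orders = D/Q = 199.5371
Cost = 199.5371 * 191.6227 = 38235.8423

38235.8423 $/yr


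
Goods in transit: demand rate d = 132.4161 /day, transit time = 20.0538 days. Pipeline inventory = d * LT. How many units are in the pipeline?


Pipeline = 132.4161 * 20.0538 = 2655.4460

2655.4460 units


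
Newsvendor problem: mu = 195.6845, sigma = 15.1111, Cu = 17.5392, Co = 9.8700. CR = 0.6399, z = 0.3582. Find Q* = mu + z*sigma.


CR = Cu/(Cu+Co) = 17.5392/(17.5392+9.8700) = 0.6399
z = 0.3582
Q* = 195.6845 + 0.3582 * 15.1111 = 201.0973

201.0973 units


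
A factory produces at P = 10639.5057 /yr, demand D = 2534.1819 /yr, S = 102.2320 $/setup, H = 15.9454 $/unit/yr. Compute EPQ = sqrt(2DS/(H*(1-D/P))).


1 - D/P = 1 - 0.2382 = 0.7618
H*(1-D/P) = 12.1474
2DS = 518148.9680
EPQ = sqrt(42655.0349) = 206.5310

206.5310 units


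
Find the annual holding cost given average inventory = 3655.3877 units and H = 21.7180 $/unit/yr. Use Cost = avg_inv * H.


Cost = 3655.3877 * 21.7180 = 79387.7101

79387.7101 $/yr


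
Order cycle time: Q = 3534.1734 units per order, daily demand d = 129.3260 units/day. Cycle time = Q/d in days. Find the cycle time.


Cycle = 3534.1734 / 129.3260 = 27.3276

27.3276 days


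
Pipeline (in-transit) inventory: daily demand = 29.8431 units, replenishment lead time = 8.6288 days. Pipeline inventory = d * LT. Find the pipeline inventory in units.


Pipeline = 29.8431 * 8.6288 = 257.5101

257.5101 units


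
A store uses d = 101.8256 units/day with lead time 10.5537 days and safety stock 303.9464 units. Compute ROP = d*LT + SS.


d*LT = 101.8256 * 10.5537 = 1074.6368
ROP = 1074.6368 + 303.9464 = 1378.5832

1378.5832 units


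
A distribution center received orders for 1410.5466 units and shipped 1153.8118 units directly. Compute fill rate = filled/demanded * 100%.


FR = 1153.8118 / 1410.5466 * 100 = 81.7989

81.7989%


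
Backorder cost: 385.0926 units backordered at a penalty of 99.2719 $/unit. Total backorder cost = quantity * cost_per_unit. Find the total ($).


Total = 385.0926 * 99.2719 = 38228.8741

38228.8741 $


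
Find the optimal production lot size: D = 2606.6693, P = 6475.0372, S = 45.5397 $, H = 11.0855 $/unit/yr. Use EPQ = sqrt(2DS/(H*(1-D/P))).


1 - D/P = 1 - 0.4026 = 0.5974
H*(1-D/P) = 6.6228
2DS = 237413.8758
EPQ = sqrt(35848.0312) = 189.3358

189.3358 units


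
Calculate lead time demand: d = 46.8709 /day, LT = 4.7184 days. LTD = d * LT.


LTD = 46.8709 * 4.7184 = 221.1557

221.1557 units


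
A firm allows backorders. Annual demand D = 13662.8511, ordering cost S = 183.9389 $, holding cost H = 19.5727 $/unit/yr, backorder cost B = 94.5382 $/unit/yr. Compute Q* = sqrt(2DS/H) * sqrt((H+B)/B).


sqrt(2DS/H) = 506.7539
sqrt((H+B)/B) = 1.0987
Q* = 506.7539 * 1.0987 = 556.7459

556.7459 units


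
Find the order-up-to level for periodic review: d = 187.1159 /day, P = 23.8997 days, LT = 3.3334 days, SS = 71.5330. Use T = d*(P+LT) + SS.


P + LT = 27.2331
d*(P+LT) = 187.1159 * 27.2331 = 5095.7460
T = 5095.7460 + 71.5330 = 5167.2790

5167.2790 units


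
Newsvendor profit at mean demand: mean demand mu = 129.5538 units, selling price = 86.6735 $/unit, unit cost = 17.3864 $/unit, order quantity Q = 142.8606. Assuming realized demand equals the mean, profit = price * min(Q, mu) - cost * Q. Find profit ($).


Sales at mu = min(142.8606, 129.5538) = 129.5538
Revenue = 86.6735 * 129.5538 = 11228.8813
Total cost = 17.3864 * 142.8606 = 2483.8315
Profit = 11228.8813 - 2483.8315 = 8745.0497

8745.0497 $


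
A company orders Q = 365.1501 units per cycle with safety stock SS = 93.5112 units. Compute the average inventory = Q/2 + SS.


Q/2 = 182.5751
Avg = 182.5751 + 93.5112 = 276.0863

276.0863 units


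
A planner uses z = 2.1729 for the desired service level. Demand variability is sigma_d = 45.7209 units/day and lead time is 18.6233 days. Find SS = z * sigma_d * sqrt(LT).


sqrt(LT) = sqrt(18.6233) = 4.3155
SS = 2.1729 * 45.7209 * 4.3155 = 428.7290

428.7290 units


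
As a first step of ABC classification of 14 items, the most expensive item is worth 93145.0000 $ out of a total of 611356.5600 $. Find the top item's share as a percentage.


Top item = 93145.0000
Total = 611356.5600
Percentage = 93145.0000 / 611356.5600 * 100 = 15.2358

15.2358%


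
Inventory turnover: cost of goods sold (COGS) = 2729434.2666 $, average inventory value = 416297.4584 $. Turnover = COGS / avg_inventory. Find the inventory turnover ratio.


Turnover = 2729434.2666 / 416297.4584 = 6.5565

6.5565


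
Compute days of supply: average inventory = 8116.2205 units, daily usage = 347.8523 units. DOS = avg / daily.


DOS = 8116.2205 / 347.8523 = 23.3324

23.3324 days


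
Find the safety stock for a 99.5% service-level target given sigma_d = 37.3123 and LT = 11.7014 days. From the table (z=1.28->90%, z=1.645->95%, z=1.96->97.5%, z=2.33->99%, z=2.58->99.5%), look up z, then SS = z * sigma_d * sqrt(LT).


From the table, SL = 99.5% corresponds to z = 2.58
sqrt(LT) = sqrt(11.7014) = 3.4207
SS = 2.58 * 37.3123 * 3.4207 = 329.2992

329.2992 units


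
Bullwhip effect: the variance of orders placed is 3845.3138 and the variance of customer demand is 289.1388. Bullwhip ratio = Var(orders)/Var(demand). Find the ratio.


BW = 3845.3138 / 289.1388 = 13.2992

13.2992


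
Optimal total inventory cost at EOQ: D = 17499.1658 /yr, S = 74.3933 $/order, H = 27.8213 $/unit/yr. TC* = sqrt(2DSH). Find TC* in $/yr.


2*D*S*H = 72436687.9871
TC* = sqrt(72436687.9871) = 8510.9746

8510.9746 $/yr


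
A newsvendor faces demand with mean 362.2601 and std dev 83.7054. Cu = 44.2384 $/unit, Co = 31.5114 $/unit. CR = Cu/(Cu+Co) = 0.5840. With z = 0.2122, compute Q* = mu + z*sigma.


CR = Cu/(Cu+Co) = 44.2384/(44.2384+31.5114) = 0.5840
z = 0.2122
Q* = 362.2601 + 0.2122 * 83.7054 = 380.0224

380.0224 units


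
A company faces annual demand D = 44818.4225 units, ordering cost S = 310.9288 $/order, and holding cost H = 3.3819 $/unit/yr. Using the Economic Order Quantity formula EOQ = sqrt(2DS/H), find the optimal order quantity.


2*D*S = 2 * 44818.4225 * 310.9288 = 27870676.6516
2*D*S/H = 8241129.7352
EOQ = sqrt(8241129.7352) = 2870.7368

2870.7368 units


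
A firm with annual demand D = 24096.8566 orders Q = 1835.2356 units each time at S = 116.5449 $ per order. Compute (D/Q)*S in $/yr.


Number of orders = D/Q = 13.1301
Cost = 13.1301 * 116.5449 = 1530.2481

1530.2481 $/yr


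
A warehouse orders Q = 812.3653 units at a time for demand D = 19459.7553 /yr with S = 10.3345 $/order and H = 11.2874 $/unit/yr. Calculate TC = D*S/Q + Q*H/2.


Ordering cost = D*S/Q = 247.5572
Holding cost = Q*H/2 = 4584.7460
TC = 247.5572 + 4584.7460 = 4832.3032

4832.3032 $/yr


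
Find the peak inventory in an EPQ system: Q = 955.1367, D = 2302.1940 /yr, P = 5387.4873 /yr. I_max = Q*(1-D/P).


D/P = 0.4273
1 - D/P = 0.5727
I_max = 955.1367 * 0.5727 = 546.9854

546.9854 units


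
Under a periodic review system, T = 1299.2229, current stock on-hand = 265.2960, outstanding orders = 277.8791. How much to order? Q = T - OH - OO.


Inventory position = OH + OO = 265.2960 + 277.8791 = 543.1751
Q = 1299.2229 - 543.1751 = 756.0478

756.0478 units


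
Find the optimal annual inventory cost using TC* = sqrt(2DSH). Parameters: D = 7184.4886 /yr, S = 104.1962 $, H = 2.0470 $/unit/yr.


2*D*S*H = 3064753.7069
TC* = sqrt(3064753.7069) = 1750.6438

1750.6438 $/yr


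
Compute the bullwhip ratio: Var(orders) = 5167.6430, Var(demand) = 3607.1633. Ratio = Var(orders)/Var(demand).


BW = 5167.6430 / 3607.1633 = 1.4326

1.4326


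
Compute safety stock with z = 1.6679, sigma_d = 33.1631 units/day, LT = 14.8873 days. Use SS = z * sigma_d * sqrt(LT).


sqrt(LT) = sqrt(14.8873) = 3.8584
SS = 1.6679 * 33.1631 * 3.8584 = 213.4190

213.4190 units


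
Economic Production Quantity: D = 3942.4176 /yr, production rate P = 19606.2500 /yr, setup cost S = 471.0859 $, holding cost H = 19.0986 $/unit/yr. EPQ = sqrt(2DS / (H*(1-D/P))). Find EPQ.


1 - D/P = 1 - 0.2011 = 0.7989
H*(1-D/P) = 15.2583
2DS = 3714434.6865
EPQ = sqrt(243437.6246) = 493.3940

493.3940 units


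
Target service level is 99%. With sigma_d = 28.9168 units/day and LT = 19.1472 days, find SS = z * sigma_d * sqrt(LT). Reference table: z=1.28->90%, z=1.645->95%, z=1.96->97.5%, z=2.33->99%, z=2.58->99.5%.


From the table, SL = 99% corresponds to z = 2.33
sqrt(LT) = sqrt(19.1472) = 4.3758
SS = 2.33 * 28.9168 * 4.3758 = 294.8213

294.8213 units


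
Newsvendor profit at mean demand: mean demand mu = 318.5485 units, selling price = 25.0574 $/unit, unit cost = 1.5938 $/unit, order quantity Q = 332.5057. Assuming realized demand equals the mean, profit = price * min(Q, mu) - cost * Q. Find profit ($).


Sales at mu = min(332.5057, 318.5485) = 318.5485
Revenue = 25.0574 * 318.5485 = 7981.9972
Total cost = 1.5938 * 332.5057 = 529.9476
Profit = 7981.9972 - 529.9476 = 7452.0496

7452.0496 $


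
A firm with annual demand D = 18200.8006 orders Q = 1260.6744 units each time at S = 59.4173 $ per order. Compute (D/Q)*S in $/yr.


Number of orders = D/Q = 14.4374
Cost = 14.4374 * 59.4173 = 857.8285

857.8285 $/yr


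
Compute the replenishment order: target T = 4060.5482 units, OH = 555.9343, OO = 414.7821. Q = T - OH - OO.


Inventory position = OH + OO = 555.9343 + 414.7821 = 970.7164
Q = 4060.5482 - 970.7164 = 3089.8318

3089.8318 units


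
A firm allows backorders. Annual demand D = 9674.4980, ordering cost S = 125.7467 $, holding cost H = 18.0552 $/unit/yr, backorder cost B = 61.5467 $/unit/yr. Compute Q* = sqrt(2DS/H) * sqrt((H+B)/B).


sqrt(2DS/H) = 367.0932
sqrt((H+B)/B) = 1.1373
Q* = 367.0932 * 1.1373 = 417.4800

417.4800 units


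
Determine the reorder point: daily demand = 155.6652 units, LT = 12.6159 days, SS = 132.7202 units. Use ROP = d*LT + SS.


d*LT = 155.6652 * 12.6159 = 1963.8566
ROP = 1963.8566 + 132.7202 = 2096.5768

2096.5768 units


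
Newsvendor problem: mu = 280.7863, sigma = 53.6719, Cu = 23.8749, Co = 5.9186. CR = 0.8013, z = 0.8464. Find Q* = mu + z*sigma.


CR = Cu/(Cu+Co) = 23.8749/(23.8749+5.9186) = 0.8013
z = 0.8464
Q* = 280.7863 + 0.8464 * 53.6719 = 326.2142

326.2142 units


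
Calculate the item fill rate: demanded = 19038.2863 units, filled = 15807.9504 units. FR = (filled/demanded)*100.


FR = 15807.9504 / 19038.2863 * 100 = 83.0324

83.0324%


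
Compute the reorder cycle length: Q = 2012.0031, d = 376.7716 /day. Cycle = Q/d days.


Cycle = 2012.0031 / 376.7716 = 5.3401

5.3401 days


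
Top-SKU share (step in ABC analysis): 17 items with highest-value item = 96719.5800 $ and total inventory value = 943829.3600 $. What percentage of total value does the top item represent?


Top item = 96719.5800
Total = 943829.3600
Percentage = 96719.5800 / 943829.3600 * 100 = 10.2476

10.2476%


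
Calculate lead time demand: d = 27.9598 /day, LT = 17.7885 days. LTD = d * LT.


LTD = 27.9598 * 17.7885 = 497.3629

497.3629 units


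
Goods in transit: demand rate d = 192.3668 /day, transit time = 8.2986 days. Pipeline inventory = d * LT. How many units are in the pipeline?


Pipeline = 192.3668 * 8.2986 = 1596.3751

1596.3751 units


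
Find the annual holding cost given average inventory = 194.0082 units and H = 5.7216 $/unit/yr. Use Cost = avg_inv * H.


Cost = 194.0082 * 5.7216 = 1110.0373

1110.0373 $/yr


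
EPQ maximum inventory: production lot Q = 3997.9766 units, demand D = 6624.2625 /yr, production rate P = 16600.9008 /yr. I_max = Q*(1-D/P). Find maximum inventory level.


D/P = 0.3990
1 - D/P = 0.6010
I_max = 3997.9766 * 0.6010 = 2402.6628

2402.6628 units


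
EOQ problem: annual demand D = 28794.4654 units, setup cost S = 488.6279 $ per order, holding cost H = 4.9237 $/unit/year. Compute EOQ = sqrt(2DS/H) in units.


2*D*S = 2 * 28794.4654 * 488.6279 = 28139558.3200
2*D*S/H = 5715124.4633
EOQ = sqrt(5715124.4633) = 2390.6326

2390.6326 units


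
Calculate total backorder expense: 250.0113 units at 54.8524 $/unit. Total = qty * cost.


Total = 250.0113 * 54.8524 = 13713.7198

13713.7198 $


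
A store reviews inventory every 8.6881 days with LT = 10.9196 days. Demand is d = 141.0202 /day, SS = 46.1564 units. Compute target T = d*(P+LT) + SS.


P + LT = 19.6077
d*(P+LT) = 141.0202 * 19.6077 = 2765.0818
T = 2765.0818 + 46.1564 = 2811.2382

2811.2382 units


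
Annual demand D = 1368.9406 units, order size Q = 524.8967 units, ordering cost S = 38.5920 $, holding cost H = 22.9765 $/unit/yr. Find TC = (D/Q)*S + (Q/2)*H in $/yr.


Ordering cost = D*S/Q = 100.6487
Holding cost = Q*H/2 = 6030.1445
TC = 100.6487 + 6030.1445 = 6130.7932

6130.7932 $/yr


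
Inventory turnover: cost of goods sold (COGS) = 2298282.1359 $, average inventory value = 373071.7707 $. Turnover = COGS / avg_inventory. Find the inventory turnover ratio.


Turnover = 2298282.1359 / 373071.7707 = 6.1604

6.1604


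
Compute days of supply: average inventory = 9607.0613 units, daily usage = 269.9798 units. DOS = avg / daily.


DOS = 9607.0613 / 269.9798 = 35.5844

35.5844 days


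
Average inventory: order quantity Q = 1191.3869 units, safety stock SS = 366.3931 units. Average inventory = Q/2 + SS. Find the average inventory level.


Q/2 = 595.6934
Avg = 595.6934 + 366.3931 = 962.0865

962.0865 units


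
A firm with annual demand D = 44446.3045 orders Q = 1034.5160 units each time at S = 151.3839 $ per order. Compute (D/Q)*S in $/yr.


Number of orders = D/Q = 42.9634
Cost = 42.9634 * 151.3839 = 6503.9641

6503.9641 $/yr


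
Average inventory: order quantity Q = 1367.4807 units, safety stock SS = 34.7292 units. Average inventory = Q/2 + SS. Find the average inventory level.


Q/2 = 683.7404
Avg = 683.7404 + 34.7292 = 718.4696

718.4696 units


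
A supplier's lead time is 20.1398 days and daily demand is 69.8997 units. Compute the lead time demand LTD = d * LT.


LTD = 69.8997 * 20.1398 = 1407.7660

1407.7660 units


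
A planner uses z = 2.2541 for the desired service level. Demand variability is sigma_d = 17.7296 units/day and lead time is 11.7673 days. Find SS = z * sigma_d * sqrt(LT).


sqrt(LT) = sqrt(11.7673) = 3.4303
SS = 2.2541 * 17.7296 * 3.4303 = 137.0915

137.0915 units


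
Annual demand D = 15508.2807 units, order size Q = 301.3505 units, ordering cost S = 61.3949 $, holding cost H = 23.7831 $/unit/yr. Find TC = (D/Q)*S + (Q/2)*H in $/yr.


Ordering cost = D*S/Q = 3159.5413
Holding cost = Q*H/2 = 3583.5245
TC = 3159.5413 + 3583.5245 = 6743.0658

6743.0658 $/yr


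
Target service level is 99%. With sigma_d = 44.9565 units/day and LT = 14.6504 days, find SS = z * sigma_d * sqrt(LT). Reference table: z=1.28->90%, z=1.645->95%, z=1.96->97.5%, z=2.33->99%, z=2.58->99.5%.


From the table, SL = 99% corresponds to z = 2.33
sqrt(LT) = sqrt(14.6504) = 3.8276
SS = 2.33 * 44.9565 * 3.8276 = 400.9342

400.9342 units


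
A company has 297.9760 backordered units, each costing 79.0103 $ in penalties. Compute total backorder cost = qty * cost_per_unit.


Total = 297.9760 * 79.0103 = 23543.1732

23543.1732 $


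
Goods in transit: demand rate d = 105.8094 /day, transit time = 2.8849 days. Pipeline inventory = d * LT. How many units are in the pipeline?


Pipeline = 105.8094 * 2.8849 = 305.2495

305.2495 units


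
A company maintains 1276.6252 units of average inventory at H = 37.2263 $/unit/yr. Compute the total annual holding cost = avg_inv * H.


Cost = 1276.6252 * 37.2263 = 47524.0327

47524.0327 $/yr


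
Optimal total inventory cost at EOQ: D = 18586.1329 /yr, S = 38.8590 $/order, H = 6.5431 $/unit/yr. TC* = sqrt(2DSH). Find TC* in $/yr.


2*D*S*H = 9451357.9607
TC* = sqrt(9451357.9607) = 3074.3061

3074.3061 $/yr


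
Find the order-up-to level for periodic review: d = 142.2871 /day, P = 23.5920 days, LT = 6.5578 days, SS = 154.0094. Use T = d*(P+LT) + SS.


P + LT = 30.1498
d*(P+LT) = 142.2871 * 30.1498 = 4289.9276
T = 4289.9276 + 154.0094 = 4443.9370

4443.9370 units


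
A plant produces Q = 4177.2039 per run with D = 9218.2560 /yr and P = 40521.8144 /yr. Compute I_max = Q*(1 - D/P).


D/P = 0.2275
1 - D/P = 0.7725
I_max = 4177.2039 * 0.7725 = 3226.9371

3226.9371 units


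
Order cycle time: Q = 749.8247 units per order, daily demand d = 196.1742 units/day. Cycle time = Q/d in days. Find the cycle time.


Cycle = 749.8247 / 196.1742 = 3.8222

3.8222 days


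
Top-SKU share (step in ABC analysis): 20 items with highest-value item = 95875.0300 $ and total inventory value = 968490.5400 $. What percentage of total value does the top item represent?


Top item = 95875.0300
Total = 968490.5400
Percentage = 95875.0300 / 968490.5400 * 100 = 9.8994

9.8994%


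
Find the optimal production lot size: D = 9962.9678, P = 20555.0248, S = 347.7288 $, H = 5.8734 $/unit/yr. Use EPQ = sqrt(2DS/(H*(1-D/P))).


1 - D/P = 1 - 0.4847 = 0.5153
H*(1-D/P) = 3.0266
2DS = 6928821.6751
EPQ = sqrt(2289325.2650) = 1513.0516

1513.0516 units


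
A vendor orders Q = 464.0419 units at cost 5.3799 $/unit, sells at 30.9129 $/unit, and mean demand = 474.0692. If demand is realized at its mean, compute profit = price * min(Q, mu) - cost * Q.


Sales at mu = min(464.0419, 474.0692) = 464.0419
Revenue = 30.9129 * 464.0419 = 14344.8809
Total cost = 5.3799 * 464.0419 = 2496.4990
Profit = 14344.8809 - 2496.4990 = 11848.3818

11848.3818 $
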